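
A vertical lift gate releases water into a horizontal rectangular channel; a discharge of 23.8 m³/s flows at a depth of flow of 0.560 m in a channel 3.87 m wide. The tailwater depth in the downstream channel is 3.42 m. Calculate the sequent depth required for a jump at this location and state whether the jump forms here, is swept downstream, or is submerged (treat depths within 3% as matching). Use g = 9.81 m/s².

y₂ = 3.44 m; the jump forms here

q = Q/b = 23.8/3.87 = 6.15 m²/s; V₁ = q/y₁ = 11.0 m/s. Fr₁ = V₁/√(g·y₁) = 4.69.
Sequent-depth ratio: y₂/y₁ = ½[√(1 + 8Fr₁²) − 1] = ½[√176.6 − 1] = 6.15.
y₂ = 6.15 × 0.560 = 3.44 m.
Tailwater y_tw = 3.42 m: y_tw ≈ y₂, so the jump forms here.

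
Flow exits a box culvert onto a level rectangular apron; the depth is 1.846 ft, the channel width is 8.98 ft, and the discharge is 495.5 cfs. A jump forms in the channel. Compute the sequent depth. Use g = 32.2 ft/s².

y₂ = 9.240 ft

q = Q/b = 495.5/8.98 = 55.18 ft²/s; V₁ = q/y₁ = 29.89 ft/s. Fr₁ = V₁/√(g·y₁) = 3.877.
From the momentum equation for a rectangular channel, y₂/y₁ = ½[√(1 + 8Fr₁²) − 1] = ½[√121.25 − 1] = 5.006.
y₂ = 5.006 × 1.846 = 9.240 ft.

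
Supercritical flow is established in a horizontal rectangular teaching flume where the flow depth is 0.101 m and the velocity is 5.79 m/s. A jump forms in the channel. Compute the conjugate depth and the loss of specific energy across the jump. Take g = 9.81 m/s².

Fr₁ = V₁/√(g·y₁) = 5.79/√(9.81×0.101) = 5.82.
Bélanger equation: y₂/y₁ = ½[√(1 + 8Fr₁²) − 1] = ½[√271.7 − 1] = 7.74.
y₂ = 7.74 × 0.101 = 0.782 m.
q = V₁·y₁ = 5.79 × 0.101 = 0.585 m²/s. V₂ = q/y₂ = 0.585/0.782 = 0.748 m/s. E₁ = y₁ + V₁²/2g = 1.81 m; E₂ = y₂ + V₂²/2g = 0.810 m. ΔE = E₁ − E₂ = 0.999 m.

y₂ = 0.782 m; ΔE = 0.999 m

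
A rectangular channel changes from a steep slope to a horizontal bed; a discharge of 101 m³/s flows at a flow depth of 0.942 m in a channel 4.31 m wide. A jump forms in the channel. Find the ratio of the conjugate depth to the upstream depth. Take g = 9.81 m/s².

q = Q/b = 101/4.31 = 23.4 m²/s; V₁ = q/y₁ = 24.9 m/s. Fr₁ = V₁/√(g·y₁) = 8.18.
Conjugate-depth relation: y₂/y₁ = ½[√(1 + 8Fr₁²) − 1] = ½[√536.7 − 1] = 11.1.

y₂/y₁ = 11.1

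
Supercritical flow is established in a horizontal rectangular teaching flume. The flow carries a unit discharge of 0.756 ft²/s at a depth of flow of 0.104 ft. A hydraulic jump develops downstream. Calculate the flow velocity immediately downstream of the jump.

V₂ = 1.41 ft/s

V₁ = q/y₁ = 0.756/0.104 = 7.27 ft/s. Fr₁ = V₁/√(g·y₁) = 7.27/√(32.2×0.104) = 3.97.
By Bélanger, y₂/y₁ = ½[√(1 + 8Fr₁²) − 1] = ½[√127.2 − 1] = 5.14.
y₂ = 5.14 × 0.104 = 0.535 ft.
V₂ = q/y₂ = 0.756/0.535 = 1.41 ft/s.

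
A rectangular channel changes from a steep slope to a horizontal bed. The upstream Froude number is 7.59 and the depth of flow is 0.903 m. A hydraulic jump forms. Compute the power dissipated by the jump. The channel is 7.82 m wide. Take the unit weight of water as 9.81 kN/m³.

Fr₁ = 7.59 (given).
By Bélanger, y₂/y₁ = ½[√(1 + 8Fr₁²) − 1] = ½[√461.9 − 1] = 10.2.
y₂ = 10.2 × 0.903 = 9.25 m.
V₁ = Fr₁·√(g·y₁) = 7.59×√(9.81×0.903) = 22.6 m/s; q = V₁·y₁ = 20.4 m²/s. V₂ = q/y₂ = 20.4/9.25 = 2.20 m/s. E₁ = y₁ + V₁²/2g = 26.9 m; E₂ = y₂ + V₂²/2g = 9.50 m. ΔE = E₁ − E₂ = 17.4 m.
Q = q·b = 20.4 × 7.82 = 160 m³/s. P = γ·Q·ΔE = 9.81 × 160 × 17.4 = 27250 kW.

P = 27250 kW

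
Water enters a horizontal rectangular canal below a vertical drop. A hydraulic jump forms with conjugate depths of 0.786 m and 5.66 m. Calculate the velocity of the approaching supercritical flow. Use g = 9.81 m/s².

V₁ = 15.1 m/s

For a rectangular channel the momentum equation gives q² = ½·g·y₁·y₂·(y₁ + y₂) = ½×9.81×0.786×5.66×6.45 = 141.
q = √141 = 11.9 m²/s.
V₁ = q/y₁ = 11.9/0.786 = 15.1 m/s.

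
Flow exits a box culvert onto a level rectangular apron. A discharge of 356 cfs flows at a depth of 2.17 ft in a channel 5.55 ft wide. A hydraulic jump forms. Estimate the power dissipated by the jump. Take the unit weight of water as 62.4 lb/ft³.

q = Q/b = 356/5.55 = 64.1 ft²/s; V₁ = q/y₁ = 29.6 ft/s. Fr₁ = V₁/√(g·y₁) = 3.54.
Conjugate-depth relation: y₂/y₁ = ½[√(1 + 8Fr₁²) − 1] = ½[√101.0 − 1] = 4.53.
y₂ = 4.53 × 2.17 = 9.82 ft.
Head loss: ΔE = (y₂ − y₁)³/(4y₁y₂) = (9.82 − 2.17)³/(4×2.17×9.82) = 448/85.2 = 5.25 ft.
P = γ·Q·ΔE/550 = 62.4 × 356 × 5.25 / 550 = 212 hp.

P = 212 hp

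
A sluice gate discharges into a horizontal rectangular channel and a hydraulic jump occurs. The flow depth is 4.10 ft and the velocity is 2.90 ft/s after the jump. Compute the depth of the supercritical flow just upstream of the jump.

y₁ = 0.469 ft

Fr₂ = V₂/√(g·y₂) = 2.90/√(32.2×4.10) = 0.252.
The Bélanger relation is symmetric: y₁/y₂ = ½[√(1 + 8Fr₂²) − 1] = ½[√1.510 − 1] = 0.114.
y₁ = 0.114 × 4.10 = 0.469 ft.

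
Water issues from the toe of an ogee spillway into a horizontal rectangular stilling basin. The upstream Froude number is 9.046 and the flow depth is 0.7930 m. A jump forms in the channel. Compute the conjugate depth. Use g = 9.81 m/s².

Fr₁ = 9.046 (given).
Sequent-depth ratio: y₂/y₁ = ½[√(1 + 8Fr₁²) − 1] = ½[√655.64 − 1] = 12.30.
y₂ = 12.30 × 0.7930 = 9.756 m.

y₂ = 9.756 m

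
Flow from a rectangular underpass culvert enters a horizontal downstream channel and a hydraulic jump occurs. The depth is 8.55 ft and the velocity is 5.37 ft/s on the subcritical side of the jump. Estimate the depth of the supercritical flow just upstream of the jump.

Fr₂ = V₂/√(g·y₂) = 5.37/√(32.2×8.55) = 0.324.
The Bélanger relation is symmetric: y₁/y₂ = ½[√(1 + 8Fr₂²) − 1] = ½[√1.838 − 1] = 0.178.
y₁ = 0.178 × 8.55 = 1.52 ft.

y₁ = 1.52 ft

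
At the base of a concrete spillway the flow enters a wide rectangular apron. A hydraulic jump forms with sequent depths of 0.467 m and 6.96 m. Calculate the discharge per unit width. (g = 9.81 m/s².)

q = 10.9 m²/s

For a rectangular channel the momentum equation gives q² = ½·g·y₁·y₂·(y₁ + y₂) = ½×9.81×0.467×6.96×7.43 = 118.
q = √118 = 10.9 m²/s.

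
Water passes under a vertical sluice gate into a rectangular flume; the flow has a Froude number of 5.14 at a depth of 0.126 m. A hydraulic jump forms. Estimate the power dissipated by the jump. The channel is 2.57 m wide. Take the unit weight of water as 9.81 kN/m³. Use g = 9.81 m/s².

P = 16.3 kW

Fr₁ = 5.14 (given).
By Bélanger, y₂/y₁ = ½[√(1 + 8Fr₁²) − 1] = ½[√212.4 − 1] = 6.79.
y₂ = 6.79 × 0.126 = 0.855 m.
V₁ = Fr₁·√(g·y₁) = 5.14×√(9.81×0.126) = 5.71 m/s; q = V₁·y₁ = 0.720 m²/s. V₂ = q/y₂ = 0.720/0.855 = 0.842 m/s. E₁ = y₁ + V₁²/2g = 1.79 m; E₂ = y₂ + V₂²/2g = 0.891 m. ΔE = E₁ − E₂ = 0.899 m.
Q = q·b = 0.720 × 2.57 = 1.85 m³/s. P = γ·Q·ΔE = 9.81 × 1.85 × 0.899 = 16.3 kW.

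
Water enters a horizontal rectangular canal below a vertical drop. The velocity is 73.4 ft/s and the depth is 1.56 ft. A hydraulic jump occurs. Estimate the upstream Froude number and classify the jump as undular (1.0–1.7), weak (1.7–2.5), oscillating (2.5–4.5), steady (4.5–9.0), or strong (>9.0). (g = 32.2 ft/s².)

Fr₁ = V₁/√(g·y₁) = 73.4/√(32.2×1.56) = 10.4.
Fr₁ = 10.4 lies in the strong range.

Fr₁ = 10.4; strong jump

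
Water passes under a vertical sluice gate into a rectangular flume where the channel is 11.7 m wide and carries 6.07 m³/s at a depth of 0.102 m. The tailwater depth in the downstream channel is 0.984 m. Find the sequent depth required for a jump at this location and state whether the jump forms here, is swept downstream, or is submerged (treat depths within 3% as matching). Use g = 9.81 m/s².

y₂ = 0.684 m; the jump is submerged

q = Q/b = 6.07/11.7 = 0.519 m²/s; V₁ = q/y₁ = 5.09 m/s. Fr₁ = V₁/√(g·y₁) = 5.08.
Bélanger equation: y₂/y₁ = ½[√(1 + 8Fr₁²) − 1] = ½[√207.8 − 1] = 6.71.
y₂ = 6.71 × 0.102 = 0.684 m.
Tailwater y_tw = 0.984 m: y_tw > y₂, so the jump is submerged.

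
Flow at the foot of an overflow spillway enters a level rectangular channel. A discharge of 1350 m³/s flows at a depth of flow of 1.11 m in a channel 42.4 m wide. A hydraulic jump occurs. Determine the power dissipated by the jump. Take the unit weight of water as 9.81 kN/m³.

P = 392586 kW

q = Q/b = 1350/42.4 = 31.8 m²/s; V₁ = q/y₁ = 28.7 m/s. Fr₁ = V₁/√(g·y₁) = 8.69.
Bélanger equation: y₂/y₁ = ½[√(1 + 8Fr₁²) − 1] = ½[√605.5 − 1] = 11.8.
y₂ = 11.8 × 1.11 = 13.1 m.
Head loss: ΔE = (y₂ − y₁)³/(4y₁y₂) = (13.1 − 1.11)³/(4×1.11×13.1) = 1724/58.2 = 29.6 m.
P = γ·Q·ΔE = 9.81 × 1350 × 29.6 = 392586 kW.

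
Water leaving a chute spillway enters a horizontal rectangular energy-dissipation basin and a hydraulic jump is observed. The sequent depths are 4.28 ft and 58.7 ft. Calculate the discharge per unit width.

For a rectangular channel the momentum equation gives q² = ½·g·y₁·y₂·(y₁ + y₂) = ½×32.2×4.28×58.7×63.0 = 254748.
q = √254748 = 505 ft²/s.

q = 505 ft²/s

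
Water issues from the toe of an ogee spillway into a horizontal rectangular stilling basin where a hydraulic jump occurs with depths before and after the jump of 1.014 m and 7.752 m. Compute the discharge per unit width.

q = 18.38 m²/s

For a rectangular channel the momentum equation gives q² = ½·g·y₁·y₂·(y₁ + y₂) = ½×9.81×1.014×7.752×8.766 = 338.0.
q = √338.0 = 18.38 m²/s.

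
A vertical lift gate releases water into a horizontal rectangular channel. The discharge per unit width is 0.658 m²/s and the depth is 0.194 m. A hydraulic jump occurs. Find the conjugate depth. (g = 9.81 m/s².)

y₂ = 0.584 m

V₁ = q/y₁ = 0.658/0.194 = 3.39 m/s. Fr₁ = V₁/√(g·y₁) = 3.39/√(9.81×0.194) = 2.46.
From the momentum equation for a rectangular channel, y₂/y₁ = ½[√(1 + 8Fr₁²) − 1] = ½[√49.36 − 1] = 3.01.
y₂ = 3.01 × 0.194 = 0.584 m.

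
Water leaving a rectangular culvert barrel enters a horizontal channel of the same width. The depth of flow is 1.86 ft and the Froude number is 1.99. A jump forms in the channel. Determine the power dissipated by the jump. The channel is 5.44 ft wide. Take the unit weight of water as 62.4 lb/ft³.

P = 8.74 hp

Fr₁ = 1.99 (given).
Conjugate-depth relation: y₂/y₁ = ½[√(1 + 8Fr₁²) − 1] = ½[√32.68 − 1] = 2.36.
y₂ = 2.36 × 1.86 = 4.39 ft.
Head loss: ΔE = (y₂ − y₁)³/(4y₁y₂) = (4.39 − 1.86)³/(4×1.86×4.39) = 16.1/32.6 = 0.494 ft.
V₁ = Fr₁·√(g·y₁) = 1.99×√(32.2×1.86) = 15.4 ft/s; q = V₁·y₁ = 28.6 ft²/s. Q = q·b = 28.6 × 5.44 = 156 cfs. P = γ·Q·ΔE/550 = 62.4 × 156 × 0.494 / 550 = 8.74 hp.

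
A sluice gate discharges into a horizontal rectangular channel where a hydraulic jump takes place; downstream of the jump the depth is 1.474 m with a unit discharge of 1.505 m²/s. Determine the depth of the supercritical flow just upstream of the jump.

V₂ = q/y₂ = 1.505/1.474 = 1.021 m/s; Fr₂ = V₂/√(g·y₂) = 0.2685.
From the momentum equation (using Fr₂), y₁/y₂ = ½[√(1 + 8Fr₂²) − 1] = ½[√1.5768 − 1] = 0.1278.
y₁ = 0.1278 × 1.474 = 0.1884 m.

y₁ = 0.1884 m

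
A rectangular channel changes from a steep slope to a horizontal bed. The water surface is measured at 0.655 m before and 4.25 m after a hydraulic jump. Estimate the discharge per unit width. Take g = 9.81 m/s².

q = 8.18 m²/s

For a rectangular channel the momentum equation gives q² = ½·g·y₁·y₂·(y₁ + y₂) = ½×9.81×0.655×4.25×4.91 = 67.0.
q = √67.0 = 8.18 m²/s.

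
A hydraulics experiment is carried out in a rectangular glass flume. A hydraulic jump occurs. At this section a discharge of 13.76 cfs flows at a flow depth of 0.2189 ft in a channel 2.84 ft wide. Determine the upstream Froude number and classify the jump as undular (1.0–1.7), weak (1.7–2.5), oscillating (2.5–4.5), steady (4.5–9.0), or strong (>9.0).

q = Q/b = 13.76/2.84 = 4.845 ft²/s; V₁ = q/y₁ = 22.13 ft/s. Fr₁ = V₁/√(g·y₁) = 8.337.
Fr₁ = 8.337 lies in the steady range.

Fr₁ = 8.337; steady jump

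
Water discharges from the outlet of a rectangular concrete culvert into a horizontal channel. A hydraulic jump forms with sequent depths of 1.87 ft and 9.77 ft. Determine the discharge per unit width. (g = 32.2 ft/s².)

For a rectangular channel the momentum equation gives q² = ½·g·y₁·y₂·(y₁ + y₂) = ½×32.2×1.87×9.77×11.6 = 3424.
q = √3424 = 58.5 ft²/s.

q = 58.5 ft²/s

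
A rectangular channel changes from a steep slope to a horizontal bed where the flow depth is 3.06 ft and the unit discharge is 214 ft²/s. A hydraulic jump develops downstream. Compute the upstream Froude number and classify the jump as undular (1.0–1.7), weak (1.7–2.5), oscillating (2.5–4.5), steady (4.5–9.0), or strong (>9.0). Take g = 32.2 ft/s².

V₁ = q/y₁ = 214/3.06 = 69.9 ft/s. Fr₁ = V₁/√(g·y₁) = 69.9/√(32.2×3.06) = 7.05.
Fr₁ = 7.05 lies in the steady range.

Fr₁ = 7.05; steady jump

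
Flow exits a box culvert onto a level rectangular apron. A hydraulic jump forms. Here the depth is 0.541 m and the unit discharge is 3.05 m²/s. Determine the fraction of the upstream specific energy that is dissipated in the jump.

ΔE/E₁ = 0.166 (16.6%)

V₁ = q/y₁ = 3.05/0.541 = 5.64 m/s. Fr₁ = V₁/√(g·y₁) = 5.64/√(9.81×0.541) = 2.45.
From the momentum equation for a rectangular channel, y₂/y₁ = ½[√(1 + 8Fr₁²) − 1] = ½[√48.91 − 1] = 3.00.
y₂ = 3.00 × 0.541 = 1.62 m.
E₁ = y₁ + V₁²/2g = 2.16 m. ΔE = (y₂ − y₁)³/(4y₁y₂) = 0.359 m. ΔE/E₁ = 0.359/2.16 = 0.166.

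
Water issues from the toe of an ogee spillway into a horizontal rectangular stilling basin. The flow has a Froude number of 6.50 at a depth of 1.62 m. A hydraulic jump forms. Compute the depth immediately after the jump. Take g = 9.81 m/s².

Fr₁ = 6.50 (given).
Sequent-depth ratio: y₂/y₁ = ½[√(1 + 8Fr₁²) − 1] = ½[√339.0 − 1] = 8.71.
y₂ = 8.71 × 1.62 = 14.1 m.

y₂ = 14.1 m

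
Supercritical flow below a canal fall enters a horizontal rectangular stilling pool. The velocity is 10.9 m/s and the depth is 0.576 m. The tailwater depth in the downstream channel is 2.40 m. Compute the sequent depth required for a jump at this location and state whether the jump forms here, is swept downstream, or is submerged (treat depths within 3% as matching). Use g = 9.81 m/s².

Fr₁ = V₁/√(g·y₁) = 10.9/√(9.81×0.576) = 4.59.
From the momentum equation for a rectangular channel, y₂/y₁ = ½[√(1 + 8Fr₁²) − 1] = ½[√169.2 − 1] = 6.00.
y₂ = 6.00 × 0.576 = 3.46 m.
Tailwater y_tw = 2.40 m: y_tw < y₂, so the jump is swept downstream.

y₂ = 3.46 m; the jump is swept downstream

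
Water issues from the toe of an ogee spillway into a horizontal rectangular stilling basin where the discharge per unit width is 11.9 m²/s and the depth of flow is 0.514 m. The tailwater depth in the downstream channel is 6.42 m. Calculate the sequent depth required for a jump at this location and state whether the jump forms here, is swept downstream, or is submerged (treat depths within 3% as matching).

y₂ = 7.24 m; the jump is swept downstream

V₁ = q/y₁ = 11.9/0.514 = 23.2 m/s. Fr₁ = V₁/√(g·y₁) = 23.2/√(9.81×0.514) = 10.3.
By Bélanger, y₂/y₁ = ½[√(1 + 8Fr₁²) − 1] = ½[√851.4 − 1] = 14.1.
y₂ = 14.1 × 0.514 = 7.24 m.
Tailwater y_tw = 6.42 m: y_tw < y₂, so the jump is swept downstream.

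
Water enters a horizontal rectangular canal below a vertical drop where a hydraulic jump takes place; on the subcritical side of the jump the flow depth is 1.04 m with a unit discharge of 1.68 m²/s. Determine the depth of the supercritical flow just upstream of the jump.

y₁ = 0.388 m

V₂ = q/y₂ = 1.68/1.04 = 1.62 m/s; Fr₂ = V₂/√(g·y₂) = 0.506.
The Bélanger relation is symmetric: y₁/y₂ = ½[√(1 + 8Fr₂²) − 1] = ½[√3.046 − 1] = 0.373.
y₁ = 0.373 × 1.04 = 0.388 m.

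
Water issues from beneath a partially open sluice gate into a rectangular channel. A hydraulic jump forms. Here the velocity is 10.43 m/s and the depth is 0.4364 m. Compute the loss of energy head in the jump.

Fr₁ = V₁/√(g·y₁) = 10.43/√(9.81×0.4364) = 5.041.
Sequent-depth ratio: y₂/y₁ = ½[√(1 + 8Fr₁²) − 1] = ½[√204.28 − 1] = 6.646.
y₂ = 6.646 × 0.4364 = 2.900 m.
q = V₁·y₁ = 10.43 × 0.4364 = 4.552 m²/s. V₂ = q/y₂ = 4.552/2.900 = 1.569 m/s. E₁ = y₁ + V₁²/2g = 5.981 m; E₂ = y₂ + V₂²/2g = 3.026 m. ΔE = E₁ − E₂ = 2.955 m.

ΔE = 2.955 m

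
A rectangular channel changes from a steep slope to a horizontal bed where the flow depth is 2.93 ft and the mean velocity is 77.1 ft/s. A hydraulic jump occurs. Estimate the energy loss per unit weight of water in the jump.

Fr₁ = V₁/√(g·y₁) = 77.1/√(32.2×2.93) = 7.94.
Conjugate-depth relation: y₂/y₁ = ½[√(1 + 8Fr₁²) − 1] = ½[√505.1 − 1] = 10.7.
y₂ = 10.7 × 2.93 = 31.5 ft.
q = V₁·y₁ = 77.1 × 2.93 = 226 ft²/s. V₂ = q/y₂ = 226/31.5 = 7.18 ft/s. E₁ = y₁ + V₁²/2g = 95.2 ft; E₂ = y₂ + V₂²/2g = 32.3 ft. ΔE = E₁ − E₂ = 63.0 ft.

ΔE = 63.0 ft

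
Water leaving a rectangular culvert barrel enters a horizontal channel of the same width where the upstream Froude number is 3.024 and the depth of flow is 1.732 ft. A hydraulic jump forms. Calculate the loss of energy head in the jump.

ΔE = 2.513 ft

Fr₁ = 3.024 (given).
By Bélanger, y₂/y₁ = ½[√(1 + 8Fr₁²) − 1] = ½[√74.157 − 1] = 3.806.
y₂ = 3.806 × 1.732 = 6.591 ft.
Head loss: ΔE = (y₂ − y₁)³/(4y₁y₂) = (6.591 − 1.732)³/(4×1.732×6.591) = 114.8/45.67 = 2.513 ft.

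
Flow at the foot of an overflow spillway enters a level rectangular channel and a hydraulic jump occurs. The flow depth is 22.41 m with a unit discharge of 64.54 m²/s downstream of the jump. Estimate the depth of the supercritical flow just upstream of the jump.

y₁ = 1.580 m

V₂ = q/y₂ = 64.54/22.41 = 2.880 m/s; Fr₂ = V₂/√(g·y₂) = 0.1942.
Applying the sequent-depth relation in reverse, y₁/y₂ = ½[√(1 + 8Fr₂²) − 1] = ½[√1.3018 − 1] = 0.07049.
y₁ = 0.07049 × 22.41 = 1.580 m.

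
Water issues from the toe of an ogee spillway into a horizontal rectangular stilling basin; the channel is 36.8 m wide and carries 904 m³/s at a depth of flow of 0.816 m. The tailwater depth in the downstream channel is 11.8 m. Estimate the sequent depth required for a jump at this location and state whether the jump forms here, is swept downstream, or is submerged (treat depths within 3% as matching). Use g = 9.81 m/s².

q = Q/b = 904/36.8 = 24.6 m²/s; V₁ = q/y₁ = 30.1 m/s. Fr₁ = V₁/√(g·y₁) = 10.6.
Sequent-depth ratio: y₂/y₁ = ½[√(1 + 8Fr₁²) − 1] = ½[√906.7 − 1] = 14.6.
y₂ = 14.6 × 0.816 = 11.9 m.
Tailwater y_tw = 11.8 m: y_tw ≈ y₂, so the jump forms here.

y₂ = 11.9 m; the jump forms here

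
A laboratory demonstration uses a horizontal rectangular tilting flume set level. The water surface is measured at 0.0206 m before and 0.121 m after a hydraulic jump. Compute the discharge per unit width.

For a rectangular channel the momentum equation gives q² = ½·g·y₁·y₂·(y₁ + y₂) = ½×9.81×0.0206×0.121×0.142 = 0.00173.
q = √0.00173 = 0.0416 m²/s.

q = 0.0416 m²/s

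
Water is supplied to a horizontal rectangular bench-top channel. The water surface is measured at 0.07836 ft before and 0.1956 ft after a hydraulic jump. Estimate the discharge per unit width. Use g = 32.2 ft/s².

For a rectangular channel the momentum equation gives q² = ½·g·y₁·y₂·(y₁ + y₂) = ½×32.2×0.07836×0.1956×0.2740 = 0.06760.
q = √0.06760 = 0.2600 ft²/s.

q = 0.2600 ft²/s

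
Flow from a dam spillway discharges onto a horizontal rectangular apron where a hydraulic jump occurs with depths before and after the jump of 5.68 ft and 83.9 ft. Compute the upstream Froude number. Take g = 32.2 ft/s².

Fr₁ = 10.8

For a rectangular channel the momentum equation gives q² = ½·g·y₁·y₂·(y₁ + y₂) = ½×32.2×5.68×83.9×89.6 = 687301.
q = √687301 = 829 ft²/s.
V₁ = q/y₁ = 146 ft/s; Fr₁ = V₁/√(g·y₁) = 10.8.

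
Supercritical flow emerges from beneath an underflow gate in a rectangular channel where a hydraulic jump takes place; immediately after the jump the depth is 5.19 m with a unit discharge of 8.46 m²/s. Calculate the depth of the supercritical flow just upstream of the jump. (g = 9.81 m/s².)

V₂ = q/y₂ = 8.46/5.19 = 1.63 m/s; Fr₂ = V₂/√(g·y₂) = 0.228.
Applying the sequent-depth relation in reverse, y₁/y₂ = ½[√(1 + 8Fr₂²) − 1] = ½[√1.418 − 1] = 0.0953.
y₁ = 0.0953 × 5.19 = 0.495 m.

y₁ = 0.495 m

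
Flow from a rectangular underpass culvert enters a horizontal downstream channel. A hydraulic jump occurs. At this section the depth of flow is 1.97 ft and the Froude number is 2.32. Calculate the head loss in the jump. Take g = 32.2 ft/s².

Fr₁ = 2.32 (given).
Conjugate-depth relation: y₂/y₁ = ½[√(1 + 8Fr₁²) − 1] = ½[√44.06 − 1] = 2.82.
y₂ = 2.82 × 1.97 = 5.55 ft.
V₁ = Fr₁·√(g·y₁) = 2.32×√(32.2×1.97) = 18.5 ft/s; q = V₁·y₁ = 36.4 ft²/s. V₂ = q/y₂ = 36.4/5.55 = 6.56 ft/s. E₁ = y₁ + V₁²/2g = 7.27 ft; E₂ = y₂ + V₂²/2g = 6.22 ft. ΔE = E₁ − E₂ = 1.05 ft.

ΔE = 1.05 ft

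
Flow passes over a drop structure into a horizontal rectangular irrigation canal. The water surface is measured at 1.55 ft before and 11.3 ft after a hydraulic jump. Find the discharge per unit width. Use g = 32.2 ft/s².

q = 60.2 ft²/s

For a rectangular channel the momentum equation gives q² = ½·g·y₁·y₂·(y₁ + y₂) = ½×32.2×1.55×11.3×12.9 = 3624.
q = √3624 = 60.2 ft²/s.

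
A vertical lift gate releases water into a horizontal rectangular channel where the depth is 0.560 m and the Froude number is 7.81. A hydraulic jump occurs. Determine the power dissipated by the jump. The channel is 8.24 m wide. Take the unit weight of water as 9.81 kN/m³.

P = 9591 kW

Fr₁ = 7.81 (given).
Bélanger equation: y₂/y₁ = ½[√(1 + 8Fr₁²) − 1] = ½[√489.0 − 1] = 10.6.
y₂ = 10.6 × 0.560 = 5.91 m.
V₁ = Fr₁·√(g·y₁) = 7.81×√(9.81×0.560) = 18.3 m/s; q = V₁·y₁ = 10.3 m²/s. V₂ = q/y₂ = 10.3/5.91 = 1.73 m/s. E₁ = y₁ + V₁²/2g = 17.6 m; E₂ = y₂ + V₂²/2g = 6.06 m. ΔE = E₁ − E₂ = 11.6 m.
Q = q·b = 10.3 × 8.24 = 84.5 m³/s. P = γ·Q·ΔE = 9.81 × 84.5 × 11.6 = 9591 kW.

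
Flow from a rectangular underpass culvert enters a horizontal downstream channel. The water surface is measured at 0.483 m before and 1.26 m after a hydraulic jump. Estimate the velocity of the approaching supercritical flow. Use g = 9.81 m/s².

For a rectangular channel the momentum equation gives q² = ½·g·y₁·y₂·(y₁ + y₂) = ½×9.81×0.483×1.26×1.74 = 5.20.
q = √5.20 = 2.28 m²/s.
V₁ = q/y₁ = 2.28/0.483 = 4.72 m/s.

V₁ = 4.72 m/s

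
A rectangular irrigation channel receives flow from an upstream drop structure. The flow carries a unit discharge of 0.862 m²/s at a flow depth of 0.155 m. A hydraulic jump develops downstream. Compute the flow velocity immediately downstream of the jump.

V₁ = q/y₁ = 0.862/0.155 = 5.56 m/s. Fr₁ = V₁/√(g·y₁) = 5.56/√(9.81×0.155) = 4.51.
By Bélanger, y₂/y₁ = ½[√(1 + 8Fr₁²) − 1] = ½[√163.7 − 1] = 5.90.
y₂ = 5.90 × 0.155 = 0.914 m.
V₂ = q/y₂ = 0.862/0.914 = 0.943 m/s.

V₂ = 0.943 m/s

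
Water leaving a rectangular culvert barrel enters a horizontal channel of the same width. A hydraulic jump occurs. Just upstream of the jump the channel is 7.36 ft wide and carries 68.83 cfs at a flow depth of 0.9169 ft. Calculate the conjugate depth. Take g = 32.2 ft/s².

y₂ = 2.018 ft

q = Q/b = 68.83/7.36 = 9.352 ft²/s; V₁ = q/y₁ = 10.20 ft/s. Fr₁ = V₁/√(g·y₁) = 1.877.
Conjugate-depth relation: y₂/y₁ = ½[√(1 + 8Fr₁²) − 1] = ½[√29.188 − 1] = 2.201.
y₂ = 2.201 × 0.9169 = 2.018 ft.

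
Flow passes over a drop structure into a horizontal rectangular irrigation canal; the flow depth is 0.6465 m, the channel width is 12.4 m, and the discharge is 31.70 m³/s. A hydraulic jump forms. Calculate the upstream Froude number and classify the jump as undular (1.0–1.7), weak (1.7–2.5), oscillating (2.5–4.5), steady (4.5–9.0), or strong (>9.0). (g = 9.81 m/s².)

Fr₁ = 1.570; undular jump

q = Q/b = 31.70/12.4 = 2.556 m²/s; V₁ = q/y₁ = 3.954 m/s. Fr₁ = V₁/√(g·y₁) = 1.570.
Fr₁ = 1.570 lies in the undular range.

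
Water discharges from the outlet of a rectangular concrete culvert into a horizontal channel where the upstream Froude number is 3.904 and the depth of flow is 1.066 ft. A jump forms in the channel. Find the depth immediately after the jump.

Fr₁ = 3.904 (given).
Conjugate-depth relation: y₂/y₁ = ½[√(1 + 8Fr₁²) − 1] = ½[√122.93 − 1] = 5.044.
y₂ = 5.044 × 1.066 = 5.377 ft.

y₂ = 5.377 ft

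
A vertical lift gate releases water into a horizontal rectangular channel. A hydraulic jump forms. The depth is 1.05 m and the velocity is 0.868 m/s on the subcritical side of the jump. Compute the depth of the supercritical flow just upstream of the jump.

y₁ = 0.136 m

Fr₂ = V₂/√(g·y₂) = 0.868/√(9.81×1.05) = 0.270.
The Bélanger relation is symmetric: y₁/y₂ = ½[√(1 + 8Fr₂²) − 1] = ½[√1.585 − 1] = 0.130.
y₁ = 0.130 × 1.05 = 0.136 m.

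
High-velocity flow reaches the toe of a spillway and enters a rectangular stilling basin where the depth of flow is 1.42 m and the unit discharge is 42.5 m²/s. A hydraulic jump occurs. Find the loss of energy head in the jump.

V₁ = q/y₁ = 42.5/1.42 = 29.9 m/s. Fr₁ = V₁/√(g·y₁) = 29.9/√(9.81×1.42) = 8.02.
From the momentum equation for a rectangular channel, y₂/y₁ = ½[√(1 + 8Fr₁²) − 1] = ½[√515.4 − 1] = 10.9.
y₂ = 10.9 × 1.42 = 15.4 m.
V₂ = q/y₂ = 42.5/15.4 = 2.76 m/s. E₁ = y₁ + V₁²/2g = 47.1 m; E₂ = y₂ + V₂²/2g = 15.8 m. ΔE = E₁ − E₂ = 31.3 m.

ΔE = 31.3 m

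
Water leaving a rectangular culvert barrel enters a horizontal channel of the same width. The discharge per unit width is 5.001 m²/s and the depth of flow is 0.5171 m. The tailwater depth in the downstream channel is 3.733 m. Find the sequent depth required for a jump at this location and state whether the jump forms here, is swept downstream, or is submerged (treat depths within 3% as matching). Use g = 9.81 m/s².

y₂ = 2.892 m; the jump is submerged

V₁ = q/y₁ = 5.001/0.5171 = 9.671 m/s. Fr₁ = V₁/√(g·y₁) = 9.671/√(9.81×0.5171) = 4.294.
By Bélanger, y₂/y₁ = ½[√(1 + 8Fr₁²) − 1] = ½[√148.51 − 1] = 5.593.
y₂ = 5.593 × 0.5171 = 2.892 m.
Tailwater y_tw = 3.733 m: y_tw > y₂, so the jump is submerged.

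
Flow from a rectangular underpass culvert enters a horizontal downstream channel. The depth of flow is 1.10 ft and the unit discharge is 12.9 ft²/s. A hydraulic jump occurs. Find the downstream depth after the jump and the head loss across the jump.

y₂ = 2.56 ft; ΔE = 0.278 ft

V₁ = q/y₁ = 12.9/1.10 = 11.7 ft/s. Fr₁ = V₁/√(g·y₁) = 11.7/√(32.2×1.10) = 1.97.
By Bélanger, y₂/y₁ = ½[√(1 + 8Fr₁²) − 1] = ½[√32.06 − 1] = 2.33.
y₂ = 2.33 × 1.10 = 2.56 ft.
V₂ = q/y₂ = 12.9/2.56 = 5.03 ft/s. E₁ = y₁ + V₁²/2g = 3.24 ft; E₂ = y₂ + V₂²/2g = 2.96 ft. ΔE = E₁ − E₂ = 0.278 ft.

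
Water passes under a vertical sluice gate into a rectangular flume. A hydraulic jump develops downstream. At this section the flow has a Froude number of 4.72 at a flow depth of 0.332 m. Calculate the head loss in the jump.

ΔE = 1.88 m

Fr₁ = 4.72 (given).
By Bélanger, y₂/y₁ = ½[√(1 + 8Fr₁²) − 1] = ½[√179.2 − 1] = 6.19.
y₂ = 6.19 × 0.332 = 2.06 m.
Head loss: ΔE = (y₂ − y₁)³/(4y₁y₂) = (2.06 − 0.332)³/(4×0.332×2.06) = 5.13/2.73 = 1.88 m.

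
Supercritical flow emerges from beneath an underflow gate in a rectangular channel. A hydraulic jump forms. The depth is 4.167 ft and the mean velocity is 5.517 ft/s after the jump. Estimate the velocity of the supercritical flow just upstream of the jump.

V₁ = 16.28 ft/s

Fr₂ = V₂/√(g·y₂) = 5.517/√(32.2×4.167) = 0.4763.
Applying the sequent-depth relation in reverse, y₁/y₂ = ½[√(1 + 8Fr₂²) − 1] = ½[√2.8147 − 1] = 0.3389.
y₁ = 0.3389 × 4.167 = 1.412 ft.
V₁ = q/y₁ = 22.99/1.412 = 16.28 ft/s.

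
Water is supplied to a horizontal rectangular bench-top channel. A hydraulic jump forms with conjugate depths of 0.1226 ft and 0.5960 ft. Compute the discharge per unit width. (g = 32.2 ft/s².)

q = 0.9194 ft²/s

For a rectangular channel the momentum equation gives q² = ½·g·y₁·y₂·(y₁ + y₂) = ½×32.2×0.1226×0.5960×0.7186 = 0.8454.
q = √0.8454 = 0.9194 ft²/s.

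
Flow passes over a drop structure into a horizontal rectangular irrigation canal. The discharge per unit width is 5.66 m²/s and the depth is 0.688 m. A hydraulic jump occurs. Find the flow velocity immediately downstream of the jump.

V₁ = q/y₁ = 5.66/0.688 = 8.23 m/s. Fr₁ = V₁/√(g·y₁) = 8.23/√(9.81×0.688) = 3.17.
Bélanger equation: y₂/y₁ = ½[√(1 + 8Fr₁²) − 1] = ½[√81.22 − 1] = 4.01.
y₂ = 4.01 × 0.688 = 2.76 m.
V₂ = q/y₂ = 5.66/2.76 = 2.05 m/s.

V₂ = 2.05 m/s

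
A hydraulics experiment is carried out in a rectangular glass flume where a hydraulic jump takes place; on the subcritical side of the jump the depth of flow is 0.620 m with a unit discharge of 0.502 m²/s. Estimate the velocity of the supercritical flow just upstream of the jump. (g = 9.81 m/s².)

V₁ = 4.44 m/s

V₂ = q/y₂ = 0.502/0.620 = 0.810 m/s; Fr₂ = V₂/√(g·y₂) = 0.328.
From the momentum equation (using Fr₂), y₁/y₂ = ½[√(1 + 8Fr₂²) − 1] = ½[√1.862 − 1] = 0.182.
y₁ = 0.182 × 0.620 = 0.113 m.
V₁ = q/y₁ = 0.502/0.113 = 4.44 m/s.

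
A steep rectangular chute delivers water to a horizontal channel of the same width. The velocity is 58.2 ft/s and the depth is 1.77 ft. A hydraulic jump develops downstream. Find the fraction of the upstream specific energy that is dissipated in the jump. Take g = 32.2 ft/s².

Fr₁ = V₁/√(g·y₁) = 58.2/√(32.2×1.77) = 7.71.
Bélanger equation: y₂/y₁ = ½[√(1 + 8Fr₁²) − 1] = ½[√476.5 − 1] = 10.4.
y₂ = 10.4 × 1.77 = 18.4 ft.
E₁ = y₁ + V₁²/2g = 54.4 ft. ΔE = (y₂ − y₁)³/(4y₁y₂) = 35.4 ft. ΔE/E₁ = 35.4/54.4 = 0.652.

ΔE/E₁ = 0.652 (65.2%)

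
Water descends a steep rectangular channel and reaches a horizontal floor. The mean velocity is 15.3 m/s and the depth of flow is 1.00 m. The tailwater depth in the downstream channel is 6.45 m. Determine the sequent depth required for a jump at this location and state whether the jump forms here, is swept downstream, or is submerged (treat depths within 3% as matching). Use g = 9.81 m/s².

Fr₁ = V₁/√(g·y₁) = 15.3/√(9.81×1.00) = 4.88.
By Bélanger, y₂/y₁ = ½[√(1 + 8Fr₁²) − 1] = ½[√191.9 − 1] = 6.43.
y₂ = 6.43 × 1.00 = 6.43 m.
Tailwater y_tw = 6.45 m: y_tw ≈ y₂, so the jump forms here.

y₂ = 6.43 m; the jump forms here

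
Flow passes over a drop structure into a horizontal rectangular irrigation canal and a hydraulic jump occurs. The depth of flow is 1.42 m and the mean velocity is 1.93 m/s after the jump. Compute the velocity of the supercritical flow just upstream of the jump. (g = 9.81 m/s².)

V₁ = 5.00 m/s

Fr₂ = V₂/√(g·y₂) = 1.93/√(9.81×1.42) = 0.517.
Since the conjugate-depth ratio holds either way, y₁/y₂ = ½[√(1 + 8Fr₂²) − 1] = ½[√3.139 − 1] = 0.386.
y₁ = 0.386 × 1.42 = 0.548 m.
V₁ = q/y₁ = 2.74/0.548 = 5.00 m/s.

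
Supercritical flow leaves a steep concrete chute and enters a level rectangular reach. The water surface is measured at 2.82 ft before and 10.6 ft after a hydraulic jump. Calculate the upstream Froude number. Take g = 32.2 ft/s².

Fr₁ = 2.99

For a rectangular channel the momentum equation gives q² = ½·g·y₁·y₂·(y₁ + y₂) = ½×32.2×2.82×10.6×13.4 = 6459.
q = √6459 = 80.4 ft²/s.
V₁ = q/y₁ = 28.5 ft/s; Fr₁ = V₁/√(g·y₁) = 2.99.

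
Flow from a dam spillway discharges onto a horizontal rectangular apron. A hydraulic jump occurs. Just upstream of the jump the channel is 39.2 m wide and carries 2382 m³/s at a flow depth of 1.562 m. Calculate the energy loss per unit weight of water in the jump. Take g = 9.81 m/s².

q = Q/b = 2382/39.2 = 60.77 m²/s; V₁ = q/y₁ = 38.90 m/s. Fr₁ = V₁/√(g·y₁) = 9.938.
Sequent-depth ratio: y₂/y₁ = ½[√(1 + 8Fr₁²) − 1] = ½[√791.11 − 1] = 13.56.
y₂ = 13.56 × 1.562 = 21.19 m.
V₂ = q/y₂ = 60.77/21.19 = 2.868 m/s. E₁ = y₁ + V₁²/2g = 78.70 m; E₂ = y₂ + V₂²/2g = 21.61 m. ΔE = E₁ − E₂ = 57.09 m.

ΔE = 57.09 m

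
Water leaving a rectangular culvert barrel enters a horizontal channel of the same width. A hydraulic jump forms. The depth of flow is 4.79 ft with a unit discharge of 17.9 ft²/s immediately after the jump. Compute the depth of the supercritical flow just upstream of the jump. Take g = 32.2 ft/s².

V₂ = q/y₂ = 17.9/4.79 = 3.74 ft/s; Fr₂ = V₂/√(g·y₂) = 0.301.
The Bélanger relation is symmetric: y₁/y₂ = ½[√(1 + 8Fr₂²) − 1] = ½[√1.724 − 1] = 0.157.
y₁ = 0.157 × 4.79 = 0.750 ft.

y₁ = 0.750 ft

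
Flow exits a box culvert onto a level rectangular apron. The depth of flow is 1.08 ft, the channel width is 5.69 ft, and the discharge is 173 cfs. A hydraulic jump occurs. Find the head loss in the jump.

ΔE = 6.30 ft

q = Q/b = 173/5.69 = 30.4 ft²/s; V₁ = q/y₁ = 28.2 ft/s. Fr₁ = V₁/√(g·y₁) = 4.77.
Bélanger equation: y₂/y₁ = ½[√(1 + 8Fr₁²) − 1] = ½[√183.3 − 1] = 6.27.
y₂ = 6.27 × 1.08 = 6.77 ft.
V₂ = q/y₂ = 30.4/6.77 = 4.49 ft/s. E₁ = y₁ + V₁²/2g = 13.4 ft; E₂ = y₂ + V₂²/2g = 7.08 ft. ΔE = E₁ − E₂ = 6.30 ft.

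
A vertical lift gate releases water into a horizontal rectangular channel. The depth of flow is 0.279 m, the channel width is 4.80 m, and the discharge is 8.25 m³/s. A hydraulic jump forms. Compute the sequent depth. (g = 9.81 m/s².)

q = Q/b = 8.25/4.80 = 1.72 m²/s; V₁ = q/y₁ = 6.16 m/s. Fr₁ = V₁/√(g·y₁) = 3.72.
Bélanger equation: y₂/y₁ = ½[√(1 + 8Fr₁²) − 1] = ½[√111.9 − 1] = 4.79.
y₂ = 4.79 × 0.279 = 1.34 m.

y₂ = 1.34 m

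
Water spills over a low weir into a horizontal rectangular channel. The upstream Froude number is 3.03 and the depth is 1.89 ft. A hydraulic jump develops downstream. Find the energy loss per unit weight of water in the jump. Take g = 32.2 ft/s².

Fr₁ = 3.03 (given).
Bélanger equation: y₂/y₁ = ½[√(1 + 8Fr₁²) − 1] = ½[√74.45 − 1] = 3.81.
y₂ = 3.81 × 1.89 = 7.21 ft.
V₁ = Fr₁·√(g·y₁) = 3.03×√(32.2×1.89) = 23.6 ft/s; q = V₁·y₁ = 44.7 ft²/s. V₂ = q/y₂ = 44.7/7.21 = 6.20 ft/s. E₁ = y₁ + V₁²/2g = 10.6 ft; E₂ = y₂ + V₂²/2g = 7.81 ft. ΔE = E₁ − E₂ = 2.76 ft.

ΔE = 2.76 ft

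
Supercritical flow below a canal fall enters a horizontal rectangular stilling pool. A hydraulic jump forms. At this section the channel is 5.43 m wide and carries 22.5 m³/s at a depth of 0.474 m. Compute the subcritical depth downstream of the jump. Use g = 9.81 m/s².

y₂ = 2.49 m

q = Q/b = 22.5/5.43 = 4.14 m²/s; V₁ = q/y₁ = 8.74 m/s. Fr₁ = V₁/√(g·y₁) = 4.05.
From the momentum equation for a rectangular channel, y₂/y₁ = ½[√(1 + 8Fr₁²) − 1] = ½[√132.5 − 1] = 5.25.
y₂ = 5.25 × 0.474 = 2.49 m.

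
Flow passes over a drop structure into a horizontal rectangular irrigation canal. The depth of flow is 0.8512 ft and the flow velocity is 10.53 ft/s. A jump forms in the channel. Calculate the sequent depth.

Fr₁ = V₁/√(g·y₁) = 10.53/√(32.2×0.8512) = 2.011.
From the momentum equation for a rectangular channel, y₂/y₁ = ½[√(1 + 8Fr₁²) − 1] = ½[√33.364 − 1] = 2.388.
y₂ = 2.388 × 0.8512 = 2.033 ft.

y₂ = 2.033 ft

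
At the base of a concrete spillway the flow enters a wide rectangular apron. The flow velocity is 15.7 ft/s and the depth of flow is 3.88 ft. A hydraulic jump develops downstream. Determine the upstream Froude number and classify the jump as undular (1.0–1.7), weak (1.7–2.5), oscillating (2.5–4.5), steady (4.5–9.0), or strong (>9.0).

Fr₁ = 1.40; undular jump

Fr₁ = V₁/√(g·y₁) = 15.7/√(32.2×3.88) = 1.40.
Fr₁ = 1.40 lies in the undular range.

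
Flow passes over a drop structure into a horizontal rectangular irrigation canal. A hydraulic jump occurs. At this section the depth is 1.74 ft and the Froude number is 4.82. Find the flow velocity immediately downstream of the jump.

V₂ = 5.70 ft/s

Fr₁ = 4.82 (given).
Conjugate-depth relation: y₂/y₁ = ½[√(1 + 8Fr₁²) − 1] = ½[√186.9 − 1] = 6.33.
y₂ = 6.33 × 1.74 = 11.0 ft.
V₁ = Fr₁·√(g·y₁) = 4.82×√(32.2×1.74) = 36.1 ft/s; q = V₁·y₁ = 62.8 ft²/s.
V₂ = q/y₂ = 62.8/11.0 = 5.70 ft/s.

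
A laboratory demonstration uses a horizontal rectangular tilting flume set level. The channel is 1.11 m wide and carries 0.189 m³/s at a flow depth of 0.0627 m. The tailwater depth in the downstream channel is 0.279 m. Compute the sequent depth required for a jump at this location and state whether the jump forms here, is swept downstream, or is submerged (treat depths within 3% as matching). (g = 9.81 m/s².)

q = Q/b = 0.189/1.11 = 0.170 m²/s; V₁ = q/y₁ = 2.72 m/s. Fr₁ = V₁/√(g·y₁) = 3.46.
From the momentum equation for a rectangular channel, y₂/y₁ = ½[√(1 + 8Fr₁²) − 1] = ½[√96.92 − 1] = 4.42.
y₂ = 4.42 × 0.0627 = 0.277 m.
Tailwater y_tw = 0.279 m: y_tw ≈ y₂, so the jump forms here.

y₂ = 0.277 m; the jump forms here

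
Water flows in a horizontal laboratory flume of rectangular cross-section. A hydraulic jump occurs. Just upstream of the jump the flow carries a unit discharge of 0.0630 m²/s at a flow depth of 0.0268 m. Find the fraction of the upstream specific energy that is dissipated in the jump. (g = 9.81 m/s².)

V₁ = q/y₁ = 0.0630/0.0268 = 2.35 m/s. Fr₁ = V₁/√(g·y₁) = 2.35/√(9.81×0.0268) = 4.58.
From the momentum equation for a rectangular channel, y₂/y₁ = ½[√(1 + 8Fr₁²) − 1] = ½[√169.2 − 1] = 6.00.
y₂ = 6.00 × 0.0268 = 0.161 m.
E₁ = y₁ + V₁²/2g = 0.308 m. ΔE = (y₂ − y₁)³/(4y₁y₂) = 0.140 m. ΔE/E₁ = 0.140/0.308 = 0.453.

ΔE/E₁ = 0.453 (45.3%)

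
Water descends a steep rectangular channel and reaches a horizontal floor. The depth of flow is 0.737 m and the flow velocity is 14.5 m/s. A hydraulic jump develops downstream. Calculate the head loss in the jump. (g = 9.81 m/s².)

Fr₁ = V₁/√(g·y₁) = 14.5/√(9.81×0.737) = 5.39.
From the momentum equation for a rectangular channel, y₂/y₁ = ½[√(1 + 8Fr₁²) − 1] = ½[√233.6 − 1] = 7.14.
y₂ = 7.14 × 0.737 = 5.26 m.
Head loss: ΔE = (y₂ − y₁)³/(4y₁y₂) = (5.26 − 0.737)³/(4×0.737×5.26) = 92.8/15.5 = 5.98 m.

ΔE = 5.98 m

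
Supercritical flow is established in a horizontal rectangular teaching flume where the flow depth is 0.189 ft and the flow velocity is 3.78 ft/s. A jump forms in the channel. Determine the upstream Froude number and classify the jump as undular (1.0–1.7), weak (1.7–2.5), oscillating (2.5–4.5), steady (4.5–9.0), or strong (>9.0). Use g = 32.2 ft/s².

Fr₁ = V₁/√(g·y₁) = 3.78/√(32.2×0.189) = 1.53.
Fr₁ = 1.53 lies in the undular range.

Fr₁ = 1.53; undular jump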